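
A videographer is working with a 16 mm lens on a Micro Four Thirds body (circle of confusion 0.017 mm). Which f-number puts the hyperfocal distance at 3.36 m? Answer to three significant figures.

Rearrange H = f²/(N·c) + f for N: N = f² / ((H − f)·c).
N = 16² / ((3360 − 16) × 0.017) = 256 / 56.85 ≈ 4.50.

f/4.50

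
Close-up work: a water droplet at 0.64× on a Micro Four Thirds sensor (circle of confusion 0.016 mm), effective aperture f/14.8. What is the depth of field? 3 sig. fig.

At magnification m, DoF ≈ 2·N_eff·c/m² = 2 × 14.8 × 0.016 / 0.64² = 0.4736 / 0.4096 ≈ 1.16 mm.

1.16 mm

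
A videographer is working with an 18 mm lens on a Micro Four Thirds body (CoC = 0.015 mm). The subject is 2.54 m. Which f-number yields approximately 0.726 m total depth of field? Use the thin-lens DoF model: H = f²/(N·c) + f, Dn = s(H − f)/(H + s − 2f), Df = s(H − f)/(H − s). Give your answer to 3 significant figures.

Write h = H − f = f²/(N·c). The thin-lens limits are Dn = s·h/(h + (s−f)) and Df = s·h/(h − (s−f)), so DoF = Df − Dn = 2·s·(s−f)·h / (h² − (s−f)²).
That is a quadratic in h: DoF·h² − 2·s·(s−f)·h − DoF·(s−f)² = 0 ⇒ h = (s−f)·(s + √(s² + DoF²)) / DoF = 2522 × (2540 + √(2540² + 726²)) / 726 = 2522 × (2540 + 2641.72) / 726 ≈ 18000 mm.
Then N = f²/(c·h) = 18² / (0.015 × 18000) = 324 / 270.01 ≈ 1.20.

f/1.20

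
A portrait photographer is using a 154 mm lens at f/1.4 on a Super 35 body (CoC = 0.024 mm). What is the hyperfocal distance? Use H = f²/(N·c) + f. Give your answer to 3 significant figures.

706 m

Hyperfocal distance H = f²/(N·c) + f = 154²/(1.4 × 0.024) + 154 = 23716/0.0336 + 154 ≈ 705987.3 mm ≈ 706 m.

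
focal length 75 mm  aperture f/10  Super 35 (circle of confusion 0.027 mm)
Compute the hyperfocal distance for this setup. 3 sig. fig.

Hyperfocal distance H = f²/(N·c) + f = 75²/(10 × 0.027) + 75 = 5625/0.27 + 75 ≈ 20908.3 mm ≈ 20.9 m.

20.9 m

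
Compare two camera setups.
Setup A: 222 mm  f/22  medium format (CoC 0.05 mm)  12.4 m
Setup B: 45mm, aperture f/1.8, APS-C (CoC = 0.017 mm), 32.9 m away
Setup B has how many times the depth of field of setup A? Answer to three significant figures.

Setup A: H = 222²/(22×0.05) + 222 ≈ 45025.6 mm; DoF = Df − Dn = 17028.5 − 9749.9 ≈ 7278.6 mm.
Setup B: H = 45²/(1.8×0.017) + 45 ≈ 66221.5 mm; DoF = Df − Dn = 65339 − 21985 ≈ 43354 mm.
Ratio = 43354 / 7278.6 ≈ 5.96.

5.96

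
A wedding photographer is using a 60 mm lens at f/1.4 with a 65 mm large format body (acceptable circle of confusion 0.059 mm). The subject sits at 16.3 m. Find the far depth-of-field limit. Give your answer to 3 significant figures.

26.0 m

Hyperfocal distance H = f²/(N·c) + f = 60²/(1.4 × 0.059) + 60 = 3600/0.0826 + 60 ≈ 43643.5 mm ≈ 43.64 m.
Far limit Df = s·(H − f)/(H − s) = 16300 × (43643.5 − 60) / (43643.5 − 16300) = 16300 × 43583.5 / 27343.5 ≈ 25981 mm ≈ 26.0 m.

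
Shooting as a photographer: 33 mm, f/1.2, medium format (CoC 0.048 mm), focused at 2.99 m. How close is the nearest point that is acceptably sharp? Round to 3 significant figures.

Hyperfocal distance H = f²/(N·c) + f = 33²/(1.2 × 0.048) + 33 = 1089/0.0576 + 33 ≈ 18939.2 mm ≈ 18.94 m.
Near limit Dn = s·(H − f)/(H + s − 2f) = 2990 × (18939.2 − 33) / (18939.2 + 2990 − 2 × 33) = 2990 × 18906.2 / 21863.2 ≈ 2585.6 mm ≈ 2.59 m.

2.59 m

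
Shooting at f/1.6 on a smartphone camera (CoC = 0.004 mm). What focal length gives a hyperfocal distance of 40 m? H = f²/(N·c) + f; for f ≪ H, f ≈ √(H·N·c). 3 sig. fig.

16.0 mm

From H = f²/(N·c) + f, with f ≪ H: f ≈ √(H·N·c) = √(40000 × 1.6 × 0.004) = √256.00 ≈ 16.00 mm.
The +f correction barely moves this — solving exactly, f² + N·c·f − N·c·H = 0 ⇒ f = (−N·c + √((N·c)² + 4·N·c·H))/2 = (−0.0064 + √1024.0)/2 ≈ 15.997 mm, so f ≈ 16.0 mm.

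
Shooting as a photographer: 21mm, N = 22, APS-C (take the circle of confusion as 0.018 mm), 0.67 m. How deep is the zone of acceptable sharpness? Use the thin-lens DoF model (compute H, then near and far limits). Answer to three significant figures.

Hyperfocal distance H = f²/(N·c) + f = 21²/(22 × 0.018) + 21 = 441/0.396 + 21 ≈ 1134.6 mm ≈ 1.135 m.
Near limit Dn = s·(H − f)/(H + s − 2f) = 670 × (1134.6 − 21) / (1134.6 + 670 − 2 × 21) = 670 × 1113.6 / 1762.6 ≈ 423.3 mm.
Far limit Df = s·(H − f)/(H − s) = 670 × (1134.6 − 21) / (1134.6 − 670) = 670 × 1113.6 / 464.6 ≈ 1605.9 mm.
Depth of field = Df − Dn = 1605.9 − 423.3 ≈ 1182.6 mm ≈ 1.18 m.

1.18 m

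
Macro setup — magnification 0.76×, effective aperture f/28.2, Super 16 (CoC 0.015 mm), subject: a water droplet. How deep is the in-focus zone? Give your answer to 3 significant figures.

At magnification m, DoF ≈ 2·N_eff·c/m² = 2 × 28.2 × 0.015 / 0.76² = 0.846 / 0.5776 ≈ 1.46 mm.

1.46 mm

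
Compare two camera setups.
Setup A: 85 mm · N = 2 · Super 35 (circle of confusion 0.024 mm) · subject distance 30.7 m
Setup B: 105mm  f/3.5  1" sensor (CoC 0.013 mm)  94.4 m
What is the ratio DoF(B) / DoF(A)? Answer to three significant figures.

6.65

Setup A: H = 85²/(2×0.024) + 85 ≈ 150605.8 mm; DoF = Df − Dn = 38538 − 25511 ≈ 13027 mm.
Setup B: H = 105²/(3.5×0.013) + 105 ≈ 242412.7 mm; DoF = Df − Dn = 154540 − 67955 ≈ 86585 mm.
Ratio = 86585 / 13027 ≈ 6.65.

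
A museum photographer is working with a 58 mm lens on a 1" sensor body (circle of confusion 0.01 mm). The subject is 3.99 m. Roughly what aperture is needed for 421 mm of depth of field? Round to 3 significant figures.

Write h = H − f = f²/(N·c). The thin-lens limits are Dn = s·h/(h + (s−f)) and Df = s·h/(h − (s−f)), so DoF = Df − Dn = 2·s·(s−f)·h / (h² − (s−f)²).
That is a quadratic in h: DoF·h² − 2·s·(s−f)·h − DoF·(s−f)² = 0 ⇒ h = (s−f)·(s + √(s² + DoF²)) / DoF = 3932 × (3990 + √(3990² + 421²)) / 421 = 3932 × (3990 + 4012.15) / 421 ≈ 74737 mm.
Then N = f²/(c·h) = 58² / (0.01 × 74737) = 3364 / 747.37 ≈ 4.50.

f/4.50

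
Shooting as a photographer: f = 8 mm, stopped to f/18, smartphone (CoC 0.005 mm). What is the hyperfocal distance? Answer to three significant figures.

Hyperfocal distance H = f²/(N·c) + f = 8²/(18 × 0.005) + 8 = 64/0.09 + 8 ≈ 719.1 mm ≈ 0.719 m.

0.719 m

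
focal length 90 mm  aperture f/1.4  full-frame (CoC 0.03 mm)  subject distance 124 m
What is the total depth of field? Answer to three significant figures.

271 m

Hyperfocal distance H = f²/(N·c) + f = 90²/(1.4 × 0.03) + 90 = 8100/0.042 + 90 ≈ 192947.1 mm ≈ 192.9 m.
Near limit Dn = s·(H − f)/(H + s − 2f) = 124000 × (192947.1 − 90) / (192947.1 + 124000 − 2 × 90) = 124000 × 192857.1 / 316767.1 ≈ 75495 mm.
Far limit Df = s·(H − f)/(H − s) = 124000 × (192947.1 − 90) / (192947.1 − 124000) = 124000 × 192857.1 / 68947.1 ≈ 346850 mm.
Depth of field = Df − Dn = 346850 − 75495 ≈ 271355 mm ≈ 271 m.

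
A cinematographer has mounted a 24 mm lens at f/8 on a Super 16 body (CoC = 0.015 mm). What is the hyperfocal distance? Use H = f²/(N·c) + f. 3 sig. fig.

Hyperfocal distance H = f²/(N·c) + f = 24²/(8 × 0.015) + 24 = 576/0.12 + 24 ≈ 4824.0 mm ≈ 4.82 m.

4.82 m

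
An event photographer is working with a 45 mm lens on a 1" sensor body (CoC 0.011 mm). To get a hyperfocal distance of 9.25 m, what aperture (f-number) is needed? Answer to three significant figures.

Rearrange H = f²/(N·c) + f for N: N = f² / ((H − f)·c).
N = 45² / ((9250 − 45) × 0.011) = 2025 / 101.3 ≈ 20.

f/20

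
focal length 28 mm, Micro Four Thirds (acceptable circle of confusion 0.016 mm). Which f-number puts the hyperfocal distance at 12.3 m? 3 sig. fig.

f/3.99

Rearrange H = f²/(N·c) + f for N: N = f² / ((H − f)·c).
N = 28² / ((12300 − 28) × 0.016) = 784 / 196.4 ≈ 3.99.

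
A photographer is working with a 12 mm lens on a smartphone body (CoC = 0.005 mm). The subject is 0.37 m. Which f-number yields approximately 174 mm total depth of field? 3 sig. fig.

Write h = H − f = f²/(N·c). The thin-lens limits are Dn = s·h/(h + (s−f)) and Df = s·h/(h − (s−f)), so DoF = Df − Dn = 2·s·(s−f)·h / (h² − (s−f)²).
That is a quadratic in h: DoF·h² − 2·s·(s−f)·h − DoF·(s−f)² = 0 ⇒ h = (s−f)·(s + √(s² + DoF²)) / DoF = 358 × (370 + √(370² + 174²)) / 174 = 358 × (370 + 408.872) / 174 ≈ 1602.5 mm.
Then N = f²/(c·h) = 12² / (0.005 × 1602.5) = 144 / 8.0125 ≈ 18.

f/18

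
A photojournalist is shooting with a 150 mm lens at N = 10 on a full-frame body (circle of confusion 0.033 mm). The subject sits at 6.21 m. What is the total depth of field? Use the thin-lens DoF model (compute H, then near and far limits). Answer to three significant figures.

1.11 m

Hyperfocal distance H = f²/(N·c) + f = 150²/(10 × 0.033) + 150 = 22500/0.33 + 150 ≈ 68331.8 mm ≈ 68.33 m.
Near limit Dn = s·(H − f)/(H + s − 2f) = 6210 × (68331.8 − 150) / (68331.8 + 6210 − 2 × 150) = 6210 × 68181.8 / 74241.8 ≈ 5703.1 mm.
Far limit Df = s·(H − f)/(H − s) = 6210 × (68331.8 − 150) / (68331.8 − 6210) = 6210 × 68181.8 / 62121.8 ≈ 6815.8 mm.
Depth of field = Df − Dn = 6815.8 − 5703.1 ≈ 1112.7 mm ≈ 1.11 m.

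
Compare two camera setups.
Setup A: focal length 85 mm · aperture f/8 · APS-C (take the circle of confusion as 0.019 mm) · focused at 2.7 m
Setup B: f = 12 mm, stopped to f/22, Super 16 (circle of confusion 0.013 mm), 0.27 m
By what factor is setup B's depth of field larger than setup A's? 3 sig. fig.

1.26

Setup A: H = 85²/(8×0.019) + 85 ≈ 47617.9 mm; DoF = Df − Dn = 2857.19 − 2559.21 ≈ 297.98 mm.
Setup B: H = 12²/(22×0.013) + 12 ≈ 515.5 mm; DoF = Df − Dn = 553.75 − 178.52 ≈ 375.23 mm.
Ratio = 375.23 / 297.98 ≈ 1.26.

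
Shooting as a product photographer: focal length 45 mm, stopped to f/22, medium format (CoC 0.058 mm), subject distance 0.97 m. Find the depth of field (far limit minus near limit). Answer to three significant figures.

1.71 m

Hyperfocal distance H = f²/(N·c) + f = 45²/(22 × 0.058) + 45 = 2025/1.276 + 45 ≈ 1632.0 mm ≈ 1.632 m.
Near limit Dn = s·(H − f)/(H + s − 2f) = 970 × (1632.0 − 45) / (1632.0 + 970 − 2 × 45) = 970 × 1587.0 / 2512.0 ≈ 612.8 mm.
Far limit Df = s·(H − f)/(H − s) = 970 × (1632.0 − 45) / (1632.0 − 970) = 970 × 1587.0 / 662.0 ≈ 2325.4 mm.
Depth of field = Df − Dn = 2325.4 − 612.8 ≈ 1712.6 mm ≈ 1.71 m.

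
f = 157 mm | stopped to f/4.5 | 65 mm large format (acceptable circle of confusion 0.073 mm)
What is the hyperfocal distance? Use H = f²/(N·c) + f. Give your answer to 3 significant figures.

75.2 m

Hyperfocal distance H = f²/(N·c) + f = 157²/(4.5 × 0.073) + 157 = 24649/0.3285 + 157 ≈ 75192.0 mm ≈ 75.2 m.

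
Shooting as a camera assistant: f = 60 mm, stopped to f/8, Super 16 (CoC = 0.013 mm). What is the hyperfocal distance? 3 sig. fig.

34.7 m

Hyperfocal distance H = f²/(N·c) + f = 60²/(8 × 0.013) + 60 = 3600/0.104 + 60 ≈ 34675.4 mm ≈ 34.7 m.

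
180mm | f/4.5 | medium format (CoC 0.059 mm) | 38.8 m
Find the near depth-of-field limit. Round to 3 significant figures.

29.5 m

Hyperfocal distance H = f²/(N·c) + f = 180²/(4.5 × 0.059) + 180 = 32400/0.2655 + 180 ≈ 122213.9 mm ≈ 122.2 m.
Near limit Dn = s·(H − f)/(H + s − 2f) = 38800 × (122213.9 − 180) / (122213.9 + 38800 − 2 × 180) = 38800 × 122033.9 / 160653.9 ≈ 29473 mm ≈ 29.5 m.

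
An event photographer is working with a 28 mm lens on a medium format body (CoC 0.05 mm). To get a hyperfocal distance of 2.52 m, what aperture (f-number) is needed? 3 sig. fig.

f/6.29

Rearrange H = f²/(N·c) + f for N: N = f² / ((H − f)·c).
N = 28² / ((2520 − 28) × 0.05) = 784 / 124.6 ≈ 6.29.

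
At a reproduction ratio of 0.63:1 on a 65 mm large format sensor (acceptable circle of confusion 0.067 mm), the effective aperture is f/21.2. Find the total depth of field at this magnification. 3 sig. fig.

7.16 mm

At magnification m, DoF ≈ 2·N_eff·c/m² = 2 × 21.2 × 0.067 / 0.63² = 2.841 / 0.3969 ≈ 7.16 mm.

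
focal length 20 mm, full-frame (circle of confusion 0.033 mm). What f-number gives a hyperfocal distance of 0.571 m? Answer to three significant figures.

f/22

Rearrange H = f²/(N·c) + f for N: N = f² / ((H − f)·c).
N = 20² / ((571 − 20) × 0.033) = 400 / 18.18 ≈ 22.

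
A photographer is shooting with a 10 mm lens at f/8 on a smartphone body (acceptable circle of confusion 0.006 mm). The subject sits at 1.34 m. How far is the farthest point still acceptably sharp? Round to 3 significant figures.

3.71 m

Hyperfocal distance H = f²/(N·c) + f = 10²/(8 × 0.006) + 10 = 100/0.048 + 10 ≈ 2093.3 mm ≈ 2.093 m.
Far limit Df = s·(H − f)/(H − s) = 1340 × (2093.3 − 10) / (2093.3 − 1340) = 1340 × 2083.3 / 753.3 ≈ 3705.8 mm ≈ 3.71 m.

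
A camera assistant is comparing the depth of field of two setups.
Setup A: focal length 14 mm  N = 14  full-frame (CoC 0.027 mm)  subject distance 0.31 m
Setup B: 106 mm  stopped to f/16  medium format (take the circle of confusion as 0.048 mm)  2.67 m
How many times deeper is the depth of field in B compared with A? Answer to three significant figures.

Setup A: H = 14²/(14×0.027) + 14 ≈ 532.5 mm; DoF = Df − Dn = 722.37 − 197.34 ≈ 525.03 mm.
Setup B: H = 106²/(16×0.048) + 106 ≈ 14736.2 mm; DoF = Df − Dn = 3237.36 − 2271.85 ≈ 965.51 mm.
Ratio = 965.51 / 525.03 ≈ 1.84.

1.84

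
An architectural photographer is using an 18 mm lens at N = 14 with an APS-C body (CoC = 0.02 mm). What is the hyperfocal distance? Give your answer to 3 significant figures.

1.18 m

Hyperfocal distance H = f²/(N·c) + f = 18²/(14 × 0.02) + 18 = 324/0.28 + 18 ≈ 1175.1 mm ≈ 1.18 m.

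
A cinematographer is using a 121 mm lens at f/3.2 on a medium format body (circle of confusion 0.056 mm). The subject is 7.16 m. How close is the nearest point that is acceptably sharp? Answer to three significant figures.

6.59 m

Hyperfocal distance H = f²/(N·c) + f = 121²/(3.2 × 0.056) + 121 = 14641/0.1792 + 121 ≈ 81823.0 mm ≈ 81.82 m.
Near limit Dn = s·(H − f)/(H + s − 2f) = 7160 × (81823.0 − 121) / (81823.0 + 7160 − 2 × 121) = 7160 × 81702.0 / 88741.0 ≈ 6592.1 mm ≈ 6.59 m.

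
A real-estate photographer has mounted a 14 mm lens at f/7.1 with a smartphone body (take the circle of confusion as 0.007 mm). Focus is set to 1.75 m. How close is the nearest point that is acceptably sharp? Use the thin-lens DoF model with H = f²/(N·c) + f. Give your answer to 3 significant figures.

1.22 m

Hyperfocal distance H = f²/(N·c) + f = 14²/(7.1 × 0.007) + 14 = 196/0.0497 + 14 ≈ 3957.7 mm ≈ 3.958 m.
Near limit Dn = s·(H − f)/(H + s − 2f) = 1750 × (3957.7 − 14) / (3957.7 + 1750 − 2 × 14) = 1750 × 3943.7 / 5679.7 ≈ 1215.1 mm ≈ 1.22 m.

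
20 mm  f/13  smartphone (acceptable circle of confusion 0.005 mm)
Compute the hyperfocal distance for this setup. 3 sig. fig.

Hyperfocal distance H = f²/(N·c) + f = 20²/(13 × 0.005) + 20 = 400/0.065 + 20 ≈ 6173.8 mm ≈ 6.17 m.

6.17 m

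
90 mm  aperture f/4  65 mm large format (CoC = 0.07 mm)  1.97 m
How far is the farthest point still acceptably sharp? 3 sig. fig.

Hyperfocal distance H = f²/(N·c) + f = 90²/(4 × 0.07) + 90 = 8100/0.28 + 90 ≈ 29018.6 mm ≈ 29.02 m.
Far limit Df = s·(H − f)/(H − s) = 1970 × (29018.6 − 90) / (29018.6 − 1970) = 1970 × 28928.6 / 27048.6 ≈ 2106.9 mm ≈ 2.11 m.

2.11 m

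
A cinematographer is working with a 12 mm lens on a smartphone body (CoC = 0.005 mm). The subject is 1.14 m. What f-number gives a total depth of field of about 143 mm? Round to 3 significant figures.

f/1.60

Write h = H − f = f²/(N·c). The thin-lens limits are Dn = s·h/(h + (s−f)) and Df = s·h/(h − (s−f)), so DoF = Df − Dn = 2·s·(s−f)·h / (h² − (s−f)²).
That is a quadratic in h: DoF·h² − 2·s·(s−f)·h − DoF·(s−f)² = 0 ⇒ h = (s−f)·(s + √(s² + DoF²)) / DoF = 1128 × (1140 + √(1140² + 143²)) / 143 = 1128 × (1140 + 1148.93) / 143 ≈ 18055 mm.
Then N = f²/(c·h) = 12² / (0.005 × 18055) = 144 / 90.277 ≈ 1.60.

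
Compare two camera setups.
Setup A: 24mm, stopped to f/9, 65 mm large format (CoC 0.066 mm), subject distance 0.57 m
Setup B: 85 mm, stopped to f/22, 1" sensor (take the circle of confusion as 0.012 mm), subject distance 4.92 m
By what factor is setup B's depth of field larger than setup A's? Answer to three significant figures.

1.91

Setup A: H = 24²/(9×0.066) + 24 ≈ 993.7 mm; DoF = Df − Dn = 1304.53 − 364.67 ≈ 939.86 mm.
Setup B: H = 85²/(22×0.012) + 85 ≈ 27452.4 mm; DoF = Df − Dn = 5975.7 − 4181.3 ≈ 1794.4 mm.
Ratio = 1794.4 / 939.86 ≈ 1.91.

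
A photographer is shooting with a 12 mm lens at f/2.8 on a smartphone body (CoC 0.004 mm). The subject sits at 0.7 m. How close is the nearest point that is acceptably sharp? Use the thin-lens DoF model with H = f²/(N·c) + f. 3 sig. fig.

Hyperfocal distance H = f²/(N·c) + f = 12²/(2.8 × 0.004) + 12 = 144/0.0112 + 12 ≈ 12869.1 mm ≈ 12.87 m.
Near limit Dn = s·(H − f)/(H + s − 2f) = 700 × (12869.1 − 12) / (12869.1 + 700 − 2 × 12) = 700 × 12857.1 / 13545.1 ≈ 664.44 mm ≈ 0.664 m.

0.664 m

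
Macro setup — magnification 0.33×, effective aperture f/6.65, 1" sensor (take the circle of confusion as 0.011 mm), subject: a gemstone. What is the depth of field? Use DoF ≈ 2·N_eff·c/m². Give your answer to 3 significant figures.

1.34 mm

At magnification m, DoF ≈ 2·N_eff·c/m² = 2 × 6.65 × 0.011 / 0.33² = 0.1463 / 0.1089 ≈ 1.34 mm.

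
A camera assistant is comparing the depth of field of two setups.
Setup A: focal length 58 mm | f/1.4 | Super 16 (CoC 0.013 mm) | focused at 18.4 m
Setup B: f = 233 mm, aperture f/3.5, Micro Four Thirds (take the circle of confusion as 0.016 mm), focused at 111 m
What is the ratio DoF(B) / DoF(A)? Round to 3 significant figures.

6.97

Setup A: H = 58²/(1.4×0.013) + 58 ≈ 184893.2 mm; DoF = Df − Dn = 20427.1 − 16738.9 ≈ 3688.2 mm.
Setup B: H = 233²/(3.5×0.016) + 233 ≈ 969679.4 mm; DoF = Df − Dn = 125319 − 99618 ≈ 25701 mm.
Ratio = 25701 / 3688.2 ≈ 6.97.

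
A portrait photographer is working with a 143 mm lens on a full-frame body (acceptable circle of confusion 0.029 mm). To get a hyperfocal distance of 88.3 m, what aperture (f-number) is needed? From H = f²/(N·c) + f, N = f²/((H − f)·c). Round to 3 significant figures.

Rearrange H = f²/(N·c) + f for N: N = f² / ((H − f)·c).
N = 143² / ((88300 − 143) × 0.029) = 20449 / 2557 ≈ 8.

f/8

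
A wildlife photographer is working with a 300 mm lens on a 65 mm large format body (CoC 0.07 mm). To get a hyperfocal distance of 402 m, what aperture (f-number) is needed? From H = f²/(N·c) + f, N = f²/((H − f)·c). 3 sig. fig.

f/3.20

Rearrange H = f²/(N·c) + f for N: N = f² / ((H − f)·c).
N = 300² / ((402000 − 300) × 0.07) = 90000 / 28119 ≈ 3.20.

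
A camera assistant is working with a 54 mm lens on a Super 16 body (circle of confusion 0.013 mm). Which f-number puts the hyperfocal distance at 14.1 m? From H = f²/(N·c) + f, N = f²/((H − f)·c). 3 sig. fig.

f/16

Rearrange H = f²/(N·c) + f for N: N = f² / ((H − f)·c).
N = 54² / ((14100 − 54) × 0.013) = 2916 / 182.6 ≈ 16.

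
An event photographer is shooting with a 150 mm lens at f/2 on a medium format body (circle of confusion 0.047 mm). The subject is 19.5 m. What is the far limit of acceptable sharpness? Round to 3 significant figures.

21.2 m

Hyperfocal distance H = f²/(N·c) + f = 150²/(2 × 0.047) + 150 = 22500/0.094 + 150 ≈ 239511.7 mm ≈ 239.5 m.
Far limit Df = s·(H − f)/(H − s) = 19500 × (239511.7 − 150) / (239511.7 − 19500) = 19500 × 239361.7 / 220011.7 ≈ 21215 mm ≈ 21.2 m.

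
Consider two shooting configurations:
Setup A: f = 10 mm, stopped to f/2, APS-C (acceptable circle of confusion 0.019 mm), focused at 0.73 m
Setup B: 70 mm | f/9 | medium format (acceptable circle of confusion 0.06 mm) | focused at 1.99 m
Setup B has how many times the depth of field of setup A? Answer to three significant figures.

2.04

Setup A: H = 10²/(2×0.019) + 10 ≈ 2641.6 mm; DoF = Df − Dn = 1004.96 − 573.18 ≈ 431.78 mm.
Setup B: H = 70²/(9×0.06) + 70 ≈ 9144.1 mm; DoF = Df − Dn = 2524.07 − 1642.47 ≈ 881.60 mm.
Ratio = 881.60 / 431.78 ≈ 2.04.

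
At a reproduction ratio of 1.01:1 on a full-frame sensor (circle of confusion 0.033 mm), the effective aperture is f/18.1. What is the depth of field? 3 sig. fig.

At magnification m, DoF ≈ 2·N_eff·c/m² = 2 × 18.1 × 0.033 / 1.01² = 1.195 / 1.02 ≈ 1.17 mm.

1.17 mm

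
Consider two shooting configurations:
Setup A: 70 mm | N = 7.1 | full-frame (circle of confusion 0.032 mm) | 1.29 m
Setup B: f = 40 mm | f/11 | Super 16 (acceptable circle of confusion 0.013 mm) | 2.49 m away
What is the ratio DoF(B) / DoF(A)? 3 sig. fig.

7.82

Setup A: H = 70²/(7.1×0.032) + 70 ≈ 21636.9 mm; DoF = Df − Dn = 1367.35 − 1220.93 ≈ 146.42 mm.
Setup B: H = 40²/(11×0.013) + 40 ≈ 11228.8 mm; DoF = Df − Dn = 3188.1 − 2042.7 ≈ 1145.4 mm.
Ratio = 1145.4 / 146.42 ≈ 7.82.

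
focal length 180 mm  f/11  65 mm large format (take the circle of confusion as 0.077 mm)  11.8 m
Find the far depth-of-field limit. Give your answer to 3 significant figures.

16.9 m

Hyperfocal distance H = f²/(N·c) + f = 180²/(11 × 0.077) + 180 = 32400/0.847 + 180 ≈ 38432.7 mm ≈ 38.43 m.
Far limit Df = s·(H − f)/(H − s) = 11800 × (38432.7 − 180) / (38432.7 − 11800) = 11800 × 38252.7 / 26632.7 ≈ 16948 mm ≈ 16.9 m.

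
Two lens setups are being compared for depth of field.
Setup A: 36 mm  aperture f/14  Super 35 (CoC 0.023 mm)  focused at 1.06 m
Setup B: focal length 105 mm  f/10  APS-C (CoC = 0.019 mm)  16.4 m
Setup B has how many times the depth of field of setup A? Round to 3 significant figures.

17.3

Setup A: H = 36²/(14×0.023) + 36 ≈ 4060.8 mm; DoF = Df − Dn = 1421.71 − 845.01 ≈ 576.70 mm.
Setup B: H = 105²/(10×0.019) + 105 ≈ 58131.3 mm; DoF = Df − Dn = 22803.8 − 12804.3 ≈ 9999.5 mm.
Ratio = 9999.5 / 576.70 ≈ 17.3.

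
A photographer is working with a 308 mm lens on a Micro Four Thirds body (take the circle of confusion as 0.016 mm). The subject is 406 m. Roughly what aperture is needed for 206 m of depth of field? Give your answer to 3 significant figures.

f/3.50

Write h = H − f = f²/(N·c). The thin-lens limits are Dn = s·h/(h + (s−f)) and Df = s·h/(h − (s−f)), so DoF = Df − Dn = 2·s·(s−f)·h / (h² − (s−f)²).
That is a quadratic in h: DoF·h² − 2·s·(s−f)·h − DoF·(s−f)² = 0 ⇒ h = (s−f)·(s + √(s² + DoF²)) / DoF = 405692 × (406000 + √(406000² + 206000²)) / 206000 = 405692 × (406000 + 455271) / 206000 ≈ 1696169 mm.
Then N = f²/(c·h) = 308² / (0.016 × 1696169) = 94864 / 27139 ≈ 3.50.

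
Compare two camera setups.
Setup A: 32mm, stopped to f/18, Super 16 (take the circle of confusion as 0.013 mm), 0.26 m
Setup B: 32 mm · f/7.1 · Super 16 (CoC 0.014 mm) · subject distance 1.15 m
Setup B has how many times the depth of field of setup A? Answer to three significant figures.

9.30

Setup A: H = 32²/(18×0.013) + 32 ≈ 4408.1 mm; DoF = Df − Dn = 274.291 − 247.124 ≈ 27.167 mm.
Setup B: H = 32²/(7.1×0.014) + 32 ≈ 10333.8 mm; DoF = Df − Dn = 1290.00 − 1037.41 ≈ 252.59 mm.
Ratio = 252.59 / 27.167 ≈ 9.30.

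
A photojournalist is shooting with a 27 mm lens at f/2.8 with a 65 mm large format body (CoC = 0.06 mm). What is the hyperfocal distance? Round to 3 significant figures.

4.37 m

Hyperfocal distance H = f²/(N·c) + f = 27²/(2.8 × 0.06) + 27 = 729/0.168 + 27 ≈ 4366.3 mm ≈ 4.37 m.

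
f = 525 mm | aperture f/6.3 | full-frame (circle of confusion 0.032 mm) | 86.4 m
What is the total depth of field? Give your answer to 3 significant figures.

10.9 m

Hyperfocal distance H = f²/(N·c) + f = 525²/(6.3 × 0.032) + 525 = 275625/0.2016 + 525 ≈ 1367712.5 mm ≈ 1368 m.
Near limit Dn = s·(H − f)/(H + s − 2f) = 86400 × (1367712.5 − 525) / (1367712.5 + 86400 − 2 × 525) = 86400 × 1367187.5 / 1453062.5 ≈ 81294 mm.
Far limit Df = s·(H − f)/(H − s) = 86400 × (1367712.5 − 525) / (1367712.5 − 86400) = 86400 × 1367187.5 / 1281312.5 ≈ 92191 mm.
Depth of field = Df − Dn = 92191 − 81294 ≈ 10897 mm ≈ 10.9 m.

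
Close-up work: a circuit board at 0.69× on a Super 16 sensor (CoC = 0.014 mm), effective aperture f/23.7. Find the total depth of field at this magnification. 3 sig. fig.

1.39 mm

At magnification m, DoF ≈ 2·N_eff·c/m² = 2 × 23.7 × 0.014 / 0.69² = 0.6636 / 0.4761 ≈ 1.39 mm.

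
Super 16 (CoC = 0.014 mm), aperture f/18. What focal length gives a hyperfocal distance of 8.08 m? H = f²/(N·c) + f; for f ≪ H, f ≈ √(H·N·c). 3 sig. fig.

From H = f²/(N·c) + f, with f ≪ H: f ≈ √(H·N·c) = √(8080 × 18 × 0.014) = √2036.2 ≈ 45.12 mm.
Exact: f² + N·c·f − N·c·H = 0 ⇒ f = (−N·c + √((N·c)² + 4·N·c·H))/2 = (−0.252 + √8144.7)/2 ≈ 44.998 mm ≈ 45.0 mm.

45.0 mm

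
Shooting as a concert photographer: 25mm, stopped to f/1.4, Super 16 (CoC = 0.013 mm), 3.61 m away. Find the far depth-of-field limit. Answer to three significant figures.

Hyperfocal distance H = f²/(N·c) + f = 25²/(1.4 × 0.013) + 25 = 625/0.0182 + 25 ≈ 34365.7 mm ≈ 34.37 m.
Far limit Df = s·(H − f)/(H − s) = 3610 × (34365.7 − 25) / (34365.7 − 3610) = 3610 × 34340.7 / 30755.7 ≈ 4030.8 mm ≈ 4.03 m.

4.03 m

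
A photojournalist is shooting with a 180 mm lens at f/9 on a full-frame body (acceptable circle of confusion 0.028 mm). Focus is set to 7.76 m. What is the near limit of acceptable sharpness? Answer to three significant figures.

Hyperfocal distance H = f²/(N·c) + f = 180²/(9 × 0.028) + 180 = 32400/0.252 + 180 ≈ 128751.4 mm ≈ 128.8 m.
Near limit Dn = s·(H − f)/(H + s − 2f) = 7760 × (128751.4 − 180) / (128751.4 + 7760 − 2 × 180) = 7760 × 128571.4 / 136151.4 ≈ 7328.0 mm ≈ 7.33 m.

7.33 m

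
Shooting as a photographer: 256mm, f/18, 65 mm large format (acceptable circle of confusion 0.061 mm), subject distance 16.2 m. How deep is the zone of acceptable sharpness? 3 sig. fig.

Hyperfocal distance H = f²/(N·c) + f = 256²/(18 × 0.061) + 256 = 65536/1.098 + 256 ≈ 59942.7 mm ≈ 59.94 m.
Near limit Dn = s·(H − f)/(H + s − 2f) = 16200 × (59942.7 − 256) / (59942.7 + 16200 − 2 × 256) = 16200 × 59686.7 / 75630.7 ≈ 12784.8 mm.
Far limit Df = s·(H − f)/(H − s) = 16200 × (59942.7 − 256) / (59942.7 − 16200) = 16200 × 59686.7 / 43742.7 ≈ 22104.8 mm.
Depth of field = Df − Dn = 22104.8 − 12784.8 ≈ 9320.0 mm ≈ 9.32 m.

9.32 m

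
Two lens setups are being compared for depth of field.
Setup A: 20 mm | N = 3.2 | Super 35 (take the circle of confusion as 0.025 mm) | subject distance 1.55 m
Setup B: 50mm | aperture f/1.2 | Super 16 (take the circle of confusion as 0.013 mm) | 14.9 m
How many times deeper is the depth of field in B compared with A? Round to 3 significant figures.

2.66

Setup A: H = 20²/(3.2×0.025) + 20 ≈ 5020.0 mm; DoF = Df − Dn = 2233.4 − 1186.8 ≈ 1046.6 mm.
Setup B: H = 50²/(1.2×0.013) + 50 ≈ 160306.4 mm; DoF = Df − Dn = 16421.7 − 13636.4 ≈ 2785.3 mm.
Ratio = 2785.3 / 1046.6 ≈ 2.66.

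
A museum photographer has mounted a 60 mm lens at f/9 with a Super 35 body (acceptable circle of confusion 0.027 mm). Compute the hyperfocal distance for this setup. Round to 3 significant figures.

14.9 m

Hyperfocal distance H = f²/(N·c) + f = 60²/(9 × 0.027) + 60 = 3600/0.243 + 60 ≈ 14874.8 mm ≈ 14.9 m.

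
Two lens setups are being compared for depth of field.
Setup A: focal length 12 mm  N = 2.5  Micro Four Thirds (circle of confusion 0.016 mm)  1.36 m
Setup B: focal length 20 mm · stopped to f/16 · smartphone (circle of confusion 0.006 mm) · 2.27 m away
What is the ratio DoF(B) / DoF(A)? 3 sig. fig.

Setup A: H = 12²/(2.5×0.016) + 12 ≈ 3612.0 mm; DoF = Df − Dn = 2174.1 − 989.5 ≈ 1184.6 mm.
Setup B: H = 20²/(16×0.006) + 20 ≈ 4186.7 mm; DoF = Df − Dn = 4934.8 − 1474.0 ≈ 3460.8 mm.
Ratio = 3460.8 / 1184.6 ≈ 2.92.

2.92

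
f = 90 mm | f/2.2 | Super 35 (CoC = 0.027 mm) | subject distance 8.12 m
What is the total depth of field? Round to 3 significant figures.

Hyperfocal distance H = f²/(N·c) + f = 90²/(2.2 × 0.027) + 90 = 8100/0.0594 + 90 ≈ 136453.6 mm ≈ 136.5 m.
Near limit Dn = s·(H − f)/(H + s − 2f) = 8120 × (136453.6 − 90) / (136453.6 + 8120 − 2 × 90) = 8120 × 136363.6 / 144393.6 ≈ 7668.43 mm.
Far limit Df = s·(H − f)/(H − s) = 8120 × (136453.6 − 90) / (136453.6 − 8120) = 8120 × 136363.6 / 128333.6 ≈ 8628.08 mm.
Depth of field = Df − Dn = 8628.08 − 7668.43 ≈ 959.65 mm ≈ 0.960 m.

0.960 m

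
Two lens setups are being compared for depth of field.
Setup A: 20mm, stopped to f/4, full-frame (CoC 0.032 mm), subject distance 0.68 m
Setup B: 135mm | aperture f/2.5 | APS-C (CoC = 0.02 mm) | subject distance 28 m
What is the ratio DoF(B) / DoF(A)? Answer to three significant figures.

14.3

Setup A: H = 20²/(4×0.032) + 20 ≈ 3145.0 mm; DoF = Df − Dn = 862.07 − 561.43 ≈ 300.64 mm.
Setup B: H = 135²/(2.5×0.02) + 135 ≈ 364635.0 mm; DoF = Df − Dn = 30317.7 − 26011.5 ≈ 4306.2 mm.
Ratio = 4306.2 / 300.64 ≈ 14.3.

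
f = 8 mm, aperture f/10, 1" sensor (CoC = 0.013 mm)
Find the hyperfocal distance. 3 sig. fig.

0.500 m

Hyperfocal distance H = f²/(N·c) + f = 8²/(10 × 0.013) + 8 = 64/0.13 + 8 ≈ 500.3 mm ≈ 0.500 m.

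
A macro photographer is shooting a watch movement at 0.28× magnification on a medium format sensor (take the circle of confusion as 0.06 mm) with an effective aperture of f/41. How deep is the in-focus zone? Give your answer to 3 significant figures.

62.8 mm

At magnification m, DoF ≈ 2·N_eff·c/m² = 2 × 41 × 0.06 / 0.28² = 4.92 / 0.0784 ≈ 62.8 mm.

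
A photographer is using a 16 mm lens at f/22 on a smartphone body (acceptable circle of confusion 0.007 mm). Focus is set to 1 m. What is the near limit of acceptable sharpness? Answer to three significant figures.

0.628 m

Hyperfocal distance H = f²/(N·c) + f = 16²/(22 × 0.007) + 16 = 256/0.154 + 16 ≈ 1678.3 mm ≈ 1.678 m.
Near limit Dn = s·(H − f)/(H + s − 2f) = 1000 × (1678.3 − 16) / (1678.3 + 1000 − 2 × 16) = 1000 × 1662.3 / 2646.3 ≈ 628.17 mm ≈ 0.628 m.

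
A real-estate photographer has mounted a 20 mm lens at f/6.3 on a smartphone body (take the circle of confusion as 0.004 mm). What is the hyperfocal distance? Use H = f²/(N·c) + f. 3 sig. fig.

Hyperfocal distance H = f²/(N·c) + f = 20²/(6.3 × 0.004) + 20 = 400/0.0252 + 20 ≈ 15893.0 mm ≈ 15.9 m.

15.9 m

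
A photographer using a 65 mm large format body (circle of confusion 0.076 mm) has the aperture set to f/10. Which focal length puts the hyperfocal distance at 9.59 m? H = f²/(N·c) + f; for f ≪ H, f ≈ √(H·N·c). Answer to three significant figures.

85.0 mm

From H = f²/(N·c) + f, with f ≪ H: f ≈ √(H·N·c) = √(9590 × 10 × 0.076) = √7288.4 ≈ 85.37 mm.
Exact: f² + N·c·f − N·c·H = 0 ⇒ f = (−N·c + √((N·c)² + 4·N·c·H))/2 = (−0.76 + √29154)/2 ≈ 84.993 mm ≈ 85.0 mm.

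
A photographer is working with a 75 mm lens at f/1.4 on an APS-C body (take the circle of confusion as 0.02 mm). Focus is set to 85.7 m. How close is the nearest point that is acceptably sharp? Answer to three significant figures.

60.1 m

Hyperfocal distance H = f²/(N·c) + f = 75²/(1.4 × 0.02) + 75 = 5625/0.028 + 75 ≈ 200967.9 mm ≈ 201.0 m.
Near limit Dn = s·(H − f)/(H + s − 2f) = 85700 × (200967.9 − 75) / (200967.9 + 85700 − 2 × 75) = 85700 × 200892.9 / 286517.9 ≈ 60089 mm ≈ 60.1 m.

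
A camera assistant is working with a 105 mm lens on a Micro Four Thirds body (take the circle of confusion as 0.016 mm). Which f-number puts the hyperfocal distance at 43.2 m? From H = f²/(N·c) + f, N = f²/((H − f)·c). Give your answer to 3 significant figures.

f/16

Rearrange H = f²/(N·c) + f for N: N = f² / ((H − f)·c).
N = 105² / ((43200 − 105) × 0.016) = 11025 / 689.5 ≈ 16.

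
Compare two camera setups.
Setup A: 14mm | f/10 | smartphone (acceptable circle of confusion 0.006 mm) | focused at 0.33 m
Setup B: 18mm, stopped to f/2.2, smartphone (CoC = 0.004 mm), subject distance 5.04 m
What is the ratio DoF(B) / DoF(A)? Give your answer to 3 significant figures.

Setup A: H = 14²/(10×0.006) + 14 ≈ 3280.7 mm; DoF = Df − Dn = 365.341 − 300.893 ≈ 64.448 mm.
Setup B: H = 18²/(2.2×0.004) + 18 ≈ 36836.2 mm; DoF = Df − Dn = 5836.0 − 4435.1 ≈ 1400.9 mm.
Ratio = 1400.9 / 64.448 ≈ 21.7.

21.7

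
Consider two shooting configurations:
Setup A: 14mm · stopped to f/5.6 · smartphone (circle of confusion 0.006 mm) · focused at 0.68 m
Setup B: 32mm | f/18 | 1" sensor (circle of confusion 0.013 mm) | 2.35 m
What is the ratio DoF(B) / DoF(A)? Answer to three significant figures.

Setup A: H = 14²/(5.6×0.006) + 14 ≈ 5847.3 mm; DoF = Df − Dn = 767.64 − 610.32 ≈ 157.32 mm.
Setup B: H = 32²/(18×0.013) + 32 ≈ 4408.1 mm; DoF = Df − Dn = 4996.8 − 1536.2 ≈ 3460.6 mm.
Ratio = 3460.6 / 157.32 ≈ 22.0.

22.0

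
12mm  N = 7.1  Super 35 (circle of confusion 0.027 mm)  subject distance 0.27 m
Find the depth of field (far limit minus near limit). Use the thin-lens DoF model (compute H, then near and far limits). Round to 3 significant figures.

Hyperfocal distance H = f²/(N·c) + f = 12²/(7.1 × 0.027) + 12 = 144/0.1917 + 12 ≈ 763.2 mm ≈ 0.763 m.
Near limit Dn = s·(H − f)/(H + s − 2f) = 270 × (763.2 − 12) / (763.2 + 270 − 2 × 12) = 270 × 751.2 / 1009.2 ≈ 200.97 mm.
Far limit Df = s·(H − f)/(H − s) = 270 × (763.2 − 12) / (763.2 − 270) = 270 × 751.2 / 493.2 ≈ 411.25 mm.
Depth of field = Df − Dn = 411.25 − 200.97 ≈ 210.28 mm.

210 mm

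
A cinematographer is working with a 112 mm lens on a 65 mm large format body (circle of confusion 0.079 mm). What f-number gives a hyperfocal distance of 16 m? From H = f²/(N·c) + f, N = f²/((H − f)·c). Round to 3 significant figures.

f/9.99

Rearrange H = f²/(N·c) + f for N: N = f² / ((H − f)·c).
N = 112² / ((16000 − 112) × 0.079) = 12544 / 1255 ≈ 9.99.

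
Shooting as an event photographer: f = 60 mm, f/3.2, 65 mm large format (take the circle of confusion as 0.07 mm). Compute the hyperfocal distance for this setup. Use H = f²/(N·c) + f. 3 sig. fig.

16.1 m

Hyperfocal distance H = f²/(N·c) + f = 60²/(3.2 × 0.07) + 60 = 3600/0.224 + 60 ≈ 16131.4 mm ≈ 16.1 m.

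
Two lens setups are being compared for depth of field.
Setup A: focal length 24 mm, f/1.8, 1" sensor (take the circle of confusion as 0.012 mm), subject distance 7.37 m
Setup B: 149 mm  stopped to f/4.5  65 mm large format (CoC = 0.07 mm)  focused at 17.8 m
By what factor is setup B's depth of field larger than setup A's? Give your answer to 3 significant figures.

2.16

Setup A: H = 24²/(1.8×0.012) + 24 ≈ 26690.7 mm; DoF = Df − Dn = 10172.2 − 5778.2 ≈ 4394.0 mm.
Setup B: H = 149²/(4.5×0.07) + 149 ≈ 70628.4 mm; DoF = Df − Dn = 23747.3 − 14235.0 ≈ 9512.3 mm.
Ratio = 9512.3 / 4394.0 ≈ 2.16.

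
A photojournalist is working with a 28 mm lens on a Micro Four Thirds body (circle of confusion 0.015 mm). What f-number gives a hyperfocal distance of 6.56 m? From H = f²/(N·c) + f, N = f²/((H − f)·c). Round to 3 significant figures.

f/8

Rearrange H = f²/(N·c) + f for N: N = f² / ((H − f)·c).
N = 28² / ((6560 − 28) × 0.015) = 784 / 97.98 ≈ 8.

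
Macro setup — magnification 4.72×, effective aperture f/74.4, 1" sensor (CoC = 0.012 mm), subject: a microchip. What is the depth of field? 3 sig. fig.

0.0801 mm

At magnification m, DoF ≈ 2·N_eff·c/m² = 2 × 74.4 × 0.012 / 4.72² = 1.786 / 22.28 ≈ 0.0801 mm.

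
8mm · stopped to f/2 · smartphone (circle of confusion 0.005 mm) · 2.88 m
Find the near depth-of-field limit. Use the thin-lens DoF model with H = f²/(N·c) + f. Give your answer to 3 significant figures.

1.99 m

Hyperfocal distance H = f²/(N·c) + f = 8²/(2 × 0.005) + 8 = 64/0.01 + 8 ≈ 6408.0 mm ≈ 6.408 m.
Near limit Dn = s·(H − f)/(H + s − 2f) = 2880 × (6408.0 − 8) / (6408.0 + 2880 − 2 × 8) = 2880 × 6400.0 / 9272.0 ≈ 1987.9 mm ≈ 1.99 m.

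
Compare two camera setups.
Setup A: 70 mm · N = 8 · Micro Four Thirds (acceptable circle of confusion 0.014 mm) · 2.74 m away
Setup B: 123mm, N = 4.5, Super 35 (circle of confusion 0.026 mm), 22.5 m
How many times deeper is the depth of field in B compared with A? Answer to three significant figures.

Setup A: H = 70²/(8×0.014) + 70 ≈ 43820.0 mm; DoF = Df − Dn = 2918.09 − 2582.40 ≈ 335.69 mm.
Setup B: H = 123²/(4.5×0.026) + 123 ≈ 129430.7 mm; DoF = Df − Dn = 27208.5 − 19180.7 ≈ 8027.8 mm.
Ratio = 8027.8 / 335.69 ≈ 23.9.

23.9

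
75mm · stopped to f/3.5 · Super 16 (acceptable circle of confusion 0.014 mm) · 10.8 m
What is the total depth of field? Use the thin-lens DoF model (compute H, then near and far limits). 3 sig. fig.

2.04 m

Hyperfocal distance H = f²/(N·c) + f = 75²/(3.5 × 0.014) + 75 = 5625/0.049 + 75 ≈ 114870.9 mm ≈ 114.9 m.
Near limit Dn = s·(H − f)/(H + s − 2f) = 10800 × (114870.9 − 75) / (114870.9 + 10800 − 2 × 75) = 10800 × 114795.9 / 125520.9 ≈ 9877.2 mm.
Far limit Df = s·(H − f)/(H − s) = 10800 × (114870.9 − 75) / (114870.9 − 10800) = 10800 × 114795.9 / 104070.9 ≈ 11913.0 mm.
Depth of field = Df − Dn = 11913.0 − 9877.2 ≈ 2035.8 mm ≈ 2.04 m.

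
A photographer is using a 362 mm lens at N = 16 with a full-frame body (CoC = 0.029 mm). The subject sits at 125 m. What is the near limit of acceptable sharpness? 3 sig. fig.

Hyperfocal distance H = f²/(N·c) + f = 362²/(16 × 0.029) + 362 = 131044/0.464 + 362 ≈ 282784.4 mm ≈ 282.8 m.
Near limit Dn = s·(H − f)/(H + s − 2f) = 125000 × (282784.4 − 362) / (282784.4 + 125000 − 2 × 362) = 125000 × 282422.4 / 407060.4 ≈ 86726 mm ≈ 86.7 m.

86.7 m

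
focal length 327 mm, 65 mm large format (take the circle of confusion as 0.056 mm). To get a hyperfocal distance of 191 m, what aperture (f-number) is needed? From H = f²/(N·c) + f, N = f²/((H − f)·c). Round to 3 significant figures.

f/10

Rearrange H = f²/(N·c) + f for N: N = f² / ((H − f)·c).
N = 327² / ((191000 − 327) × 0.056) = 106929 / 10678 ≈ 10.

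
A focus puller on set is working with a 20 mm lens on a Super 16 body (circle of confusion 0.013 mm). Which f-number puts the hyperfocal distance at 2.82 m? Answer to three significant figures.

Rearrange H = f²/(N·c) + f for N: N = f² / ((H − f)·c).
N = 20² / ((2820 − 20) × 0.013) = 400 / 36.40 ≈ 11.

f/11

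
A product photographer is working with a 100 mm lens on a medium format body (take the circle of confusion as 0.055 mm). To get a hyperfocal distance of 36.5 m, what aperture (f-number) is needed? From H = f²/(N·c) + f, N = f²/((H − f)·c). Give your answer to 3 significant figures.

f/5

Rearrange H = f²/(N·c) + f for N: N = f² / ((H − f)·c).
N = 100² / ((36500 − 100) × 0.055) = 10000 / 2002 ≈ 5.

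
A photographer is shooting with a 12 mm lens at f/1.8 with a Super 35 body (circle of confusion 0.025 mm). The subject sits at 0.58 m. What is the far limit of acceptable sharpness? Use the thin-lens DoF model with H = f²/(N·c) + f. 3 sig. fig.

0.705 m

Hyperfocal distance H = f²/(N·c) + f = 12²/(1.8 × 0.025) + 12 = 144/0.045 + 12 ≈ 3212.0 mm ≈ 3.212 m.
Far limit Df = s·(H − f)/(H − s) = 580 × (3212.0 − 12) / (3212.0 − 580) = 580 × 3200.0 / 2632.0 ≈ 705.17 mm ≈ 0.705 m.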